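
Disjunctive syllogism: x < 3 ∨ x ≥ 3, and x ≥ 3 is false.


Disjunctive syllogism: from (P ∨ Q) and ¬P, infer Q.
One disjunct, 'x ≥ 3', is ruled out; the other must hold.

x < 3


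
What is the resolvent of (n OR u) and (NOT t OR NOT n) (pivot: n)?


The clauses contain complementary literals n and NOTn.
Resolution eliminates this pair and disjoins the remaining literals (merging duplicates).

(u OR NOT t)


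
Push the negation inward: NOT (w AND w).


De Morgan: the negation of a conjunction is the disjunction of the negations.
Distribute NOT across AND, flipping it to OR, and negate each literal.

(NOT w) OR (NOT w)


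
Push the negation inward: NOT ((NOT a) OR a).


De Morgan: the negation of a disjunction is the conjunction of the negations.
Distribute NOT across OR, flipping it to AND, and negate each literal.

a AND (NOT a)


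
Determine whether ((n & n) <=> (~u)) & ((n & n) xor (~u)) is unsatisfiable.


Truth table over {n, u}:
n | u | φ
---------
False | False | False
True | False | False
False | True | False
True | True | False
Every row is false.

Yes, it is a contradiction.


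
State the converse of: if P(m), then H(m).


The converse of (P → Q) is (Q → P). It is not in general equivalent to the original.
Here P = 'P(m)' and Q = 'H(m)'.

If H(m), then P(m).


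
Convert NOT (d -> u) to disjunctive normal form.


Step 1: Rewrite implication then negate: ¬(¬d ∨ u) = d ∧ ¬u.

d AND (NOT u)


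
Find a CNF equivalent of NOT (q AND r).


Step 1: Apply De Morgan: ¬(q ∧ r) = ¬q ∨ ¬r.

(NOT q) OR (NOT r)


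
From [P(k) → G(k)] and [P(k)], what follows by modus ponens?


Modus ponens: from (P → Q) and P, infer Q.
P = 'P(k)' is asserted, and P → Q holds, so Q follows.

G(k).


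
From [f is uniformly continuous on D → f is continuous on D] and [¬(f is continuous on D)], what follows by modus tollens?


Modus tollens: from (P → Q) and ¬Q, infer ¬P.
Q = 'f is continuous on D' is denied; since P → Q, P must also fail.

Not (f is uniformly continuous on D).


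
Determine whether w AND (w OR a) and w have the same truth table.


Compare truth tables:
a | w | φ | ψ
-------------
F | F | F | F
T | F | F | F
F | T | T | T
T | T | T | T
The columns φ and ψ agree on every row.

Yes, they are logically equivalent.


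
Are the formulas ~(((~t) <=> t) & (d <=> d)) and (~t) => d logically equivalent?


Compare truth tables:
d | t | φ | ψ
-------------
False | False | True | False
True | False | True | True
False | True | True | True
True | True | True | True
They differ at row 1 (d=False, t=False): φ=True but ψ=False.

No, they are not logically equivalent.


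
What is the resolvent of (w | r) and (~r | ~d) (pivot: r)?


The clauses contain complementary literals r and ~r.
Resolution eliminates this pair and disjoins the remaining literals (merging duplicates).

(w | ~d)


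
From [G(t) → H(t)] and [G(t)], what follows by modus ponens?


Modus ponens: from (P → Q) and P, infer Q.
P = 'G(t)' is asserted, and P → Q holds, so Q follows.

H(t).


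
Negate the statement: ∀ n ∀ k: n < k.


Negation flips each quantifier (∀↔∃) and negates the inner predicate.
¬(∀ n ∀ k: φ) = ∃ n ∃ k: ¬φ.

∃ n ∃ k: ¬(n < k)


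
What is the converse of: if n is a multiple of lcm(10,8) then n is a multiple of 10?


The converse of (P → Q) is (Q → P). It is not in general equivalent to the original.
Here P = 'n is a multiple of lcm(10,8)' and Q = 'n is a multiple of 10'.

If n is a multiple of 10, then n is a multiple of lcm(10,8).


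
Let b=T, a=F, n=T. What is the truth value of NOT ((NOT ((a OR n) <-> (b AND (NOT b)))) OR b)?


Substitute b=T, a=F, n=T:
a OR n = F OR T = T
NOT b = F
b AND (NOT b) = T AND F = F
(a OR n) <-> (b AND (NOT b)) = T <-> F = F
NOT ((a OR n) <-> (b AND (NOT b))) = T
(NOT ((a OR n) <-> (b AND (NOT b)))) OR b = T OR T = T
NOT ((NOT ((a OR n) <-> (b AND (NOT b)))) OR b) = F

F


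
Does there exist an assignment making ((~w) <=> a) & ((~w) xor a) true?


Check all 4 assignments over {a, w}:
a | w | φ
---------
False | False | False
True | False | False
False | True | False
True | True | False
No assignment makes the formula true.

Unsatisfiable.


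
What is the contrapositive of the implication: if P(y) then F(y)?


The contrapositive of (P → Q) is (¬Q → ¬P); it is logically equivalent to the original.
Here P = 'P(y)' and Q = 'F(y)'.

If not (F(y)), then not (P(y)).


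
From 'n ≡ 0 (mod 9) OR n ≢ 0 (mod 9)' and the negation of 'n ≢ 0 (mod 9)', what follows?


Disjunctive syllogism: from (P ∨ Q) and ¬P, infer Q.
One disjunct, 'n ≢ 0 (mod 9)', is ruled out; the other must hold.

n ≡ 0 (mod 9)


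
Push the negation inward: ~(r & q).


De Morgan: the negation of a conjunction is the disjunction of the negations.
Distribute ~ across &, flipping it to |, and negate each literal.

(~r) | (~q)


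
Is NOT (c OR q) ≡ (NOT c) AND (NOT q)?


Compare truth tables:
c | q | φ | ψ
-------------
F | F | T | T
T | F | F | F
F | T | F | F
T | T | F | F
The columns φ and ψ agree on every row.

Yes, they are logically equivalent.


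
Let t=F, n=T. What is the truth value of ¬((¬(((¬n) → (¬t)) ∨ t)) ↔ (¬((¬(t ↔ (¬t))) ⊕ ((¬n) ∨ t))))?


Substitute t=F, n=T:
… (earlier sub-steps elided)
¬(((¬n) → (¬t)) ∨ t) = F
¬t = T
t ↔ (¬t) = F ↔ T = F
¬(t ↔ (¬t)) = T
¬n = F
(¬n) ∨ t = F ∨ F = F
(¬(t ↔ (¬t))) ⊕ ((¬n) ∨ t) = T ⊕ F = T
¬((¬(t ↔ (¬t))) ⊕ ((¬n) ∨ t)) = F
(¬(((¬n) → (¬t)) ∨ t)) ↔ (¬((¬(t ↔ (¬t))) ⊕ ((¬n) ∨ t))) = F ↔ F = T
¬((¬(((¬n) → (¬t)) ∨ t)) ↔ (¬((¬(t ↔ (¬t))) ⊕ ((¬n) ∨ t)))) = F

F


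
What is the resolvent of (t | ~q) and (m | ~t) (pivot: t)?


The clauses contain complementary literals t and ~t.
Resolution eliminates this pair and disjoins the remaining literals (merging duplicates).

(~q | m)


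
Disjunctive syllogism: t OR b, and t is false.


Disjunctive syllogism: from (P ∨ Q) and ¬P, infer Q.
One disjunct, 't', is ruled out; the other must hold.

b


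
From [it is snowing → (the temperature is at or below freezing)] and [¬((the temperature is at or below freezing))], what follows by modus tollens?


Modus tollens: from (P → Q) and ¬Q, infer ¬P.
Q = '(the temperature is at or below freezing)' is denied; since P → Q, P must also fail.

Not (it is snowing).


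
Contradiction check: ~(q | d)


Truth table over {d, q}:
d | q | φ
---------
False | False | True
True | False | False
False | True | False
True | True | False
Satisfying assignment at row 1: d=False, q=False gives True.

No, it is not a contradiction.


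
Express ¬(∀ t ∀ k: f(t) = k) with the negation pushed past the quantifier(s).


Negation flips each quantifier (∀↔∃) and negates the inner predicate.
¬(∀ t ∀ k: φ) = ∃ t ∃ k: ¬φ.

∃ t ∃ k: ¬(f(t) = k)


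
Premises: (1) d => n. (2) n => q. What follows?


Hypothetical syllogism: from (P → Q) and (Q → R), infer (P → R).
Chain the two implications through the shared middle term 'n'.

d => q


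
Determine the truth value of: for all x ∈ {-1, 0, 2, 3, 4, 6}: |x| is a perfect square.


Evaluate the predicate on each element: -1:T, 0:T, 2:F, 3:F, 4:T, 6:F.
Counterexample x = 2 fails the predicate.

F


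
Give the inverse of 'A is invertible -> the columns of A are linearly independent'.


The inverse of (P → Q) is (¬P → ¬Q). It is equivalent to the converse, not to the original.
Here P = 'A is invertible' and Q = 'the columns of A are linearly independent'.

If not (A is invertible), then not (the columns of A are linearly independent).


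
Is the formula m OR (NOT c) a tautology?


Build the truth table over {c, m}:
c | m | φ
---------
F | F | T
T | F | F
F | T | T
T | T | T
Counterexample at row 2: with c=T, m=F, the formula is F.

No, it is not a tautology.


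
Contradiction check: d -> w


Truth table over {d, w}:
d | w | φ
---------
F | F | T
T | F | F
F | T | T
T | T | T
Satisfying assignment at row 1: d=F, w=F gives T.

No, it is not a contradiction.


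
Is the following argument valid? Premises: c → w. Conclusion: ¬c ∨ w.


This matches the form of material implication: the conclusion follows in every model of the premises.

Valid.


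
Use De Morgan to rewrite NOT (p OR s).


De Morgan: the negation of a disjunction is the conjunction of the negations.
Distribute NOT across OR, flipping it to AND, and negate each literal.

(NOT p) AND (NOT s)


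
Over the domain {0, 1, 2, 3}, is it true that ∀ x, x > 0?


Evaluate the predicate on each element: 0:F, 1:T, 2:T, 3:T.
Counterexample x = 0 fails the predicate.

F


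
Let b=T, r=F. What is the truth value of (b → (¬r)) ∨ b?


Substitute b=T, r=F:
¬r = T
b → (¬r) = T → T = T
(b → (¬r)) ∨ b = T ∨ T = T

T


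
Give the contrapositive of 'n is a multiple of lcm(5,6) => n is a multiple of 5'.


The contrapositive of (P → Q) is (¬Q → ¬P); it is logically equivalent to the original.
Here P = 'n is a multiple of lcm(5,6)' and Q = 'n is a multiple of 5'.

If not (n is a multiple of 5), then not (n is a multiple of lcm(5,6)).


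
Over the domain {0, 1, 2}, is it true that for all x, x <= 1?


Evaluate the predicate on each element: 0:T, 1:T, 2:F.
Counterexample x = 2 fails the predicate.

F


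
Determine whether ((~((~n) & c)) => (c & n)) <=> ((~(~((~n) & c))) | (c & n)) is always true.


Build the truth table over {c, n}:
c | n | φ
---------
False | False | True
True | False | True
False | True | True
True | True | True
Every row evaluates to true.

Yes, it is a tautology.


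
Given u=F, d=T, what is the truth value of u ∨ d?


Disjunction is false only when both operands are false.
Substitute: u=F, d=T.
F ∨ T evaluates to T.

T


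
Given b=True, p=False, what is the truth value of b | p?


Disjunction is false only when both operands are false.
Substitute: b=True, p=False.
True | False evaluates to True.

True


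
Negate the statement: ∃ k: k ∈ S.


¬(∀ x: φ) = ∃ x: ¬φ, and ¬(∃ x: φ) = ∀ x: ¬φ.
Apply to the existential statement.

∀ k: ¬(k ∈ S)


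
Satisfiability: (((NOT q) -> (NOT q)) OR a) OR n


Search for a satisfying assignment over {a, n, q}.
Try a=F, n=F, q=F: the formula evaluates to T.
A satisfying assignment exists.

Satisfiable.


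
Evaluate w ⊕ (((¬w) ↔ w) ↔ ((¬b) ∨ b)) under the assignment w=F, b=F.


Substitute w=F, b=F:
¬w = T
(¬w) ↔ w = T ↔ F = F
¬b = T
(¬b) ∨ b = T ∨ F = T
((¬w) ↔ w) ↔ ((¬b) ∨ b) = F ↔ T = F
w ⊕ (((¬w) ↔ w) ↔ ((¬b) ∨ b)) = F ⊕ F = F

F


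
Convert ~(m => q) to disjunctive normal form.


Step 1: Rewrite implication then negate: ¬(¬m ∨ q) = m ∧ ¬q.

m & (~q)


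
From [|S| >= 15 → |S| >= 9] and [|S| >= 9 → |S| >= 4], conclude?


Hypothetical syllogism: from (P → Q) and (Q → R), infer (P → R).
Chain the two implications through the shared middle term '|S| >= 9'.

|S| >= 15 → |S| >= 4


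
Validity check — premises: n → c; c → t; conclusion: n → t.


This matches the form of hypothetical syllogism: the conclusion follows in every model of the premises.

Valid.


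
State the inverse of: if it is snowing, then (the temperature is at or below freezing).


The inverse of (P → Q) is (¬P → ¬Q). It is equivalent to the converse, not to the original.
Here P = 'it is snowing' and Q = '(the temperature is at or below freezing)'.

If not (it is snowing), then not ((the temperature is at or below freezing)).


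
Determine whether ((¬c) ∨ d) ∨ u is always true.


Build the truth table over {c, d, u}:
c | d | u | φ
-------------
F | F | F | T
T | F | F | F
F | T | F | T
T | T | F | T
F | F | T | T
T | F | T | T
F | T | T | T
T | T | T | T
Counterexample at row 2: with c=T, d=F, u=F, the formula is F.

No, it is not a tautology.


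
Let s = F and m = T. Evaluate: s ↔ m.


Biconditional is true when both operands have the same truth value.
Substitute: s=F, m=T.
F ↔ T evaluates to F.

F


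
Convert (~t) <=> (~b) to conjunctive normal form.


Step 1: Rewrite (¬t) ↔ (¬b) as ((¬t) → (¬b)) ∧ ((¬b) → (¬t)).
Step 2: Rewrite each implication as a disjunction.
Step 3: Eliminate any double negations (¬¬X = X).

(t | (~b)) & (b | (~t))


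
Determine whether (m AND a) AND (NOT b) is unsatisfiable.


Truth table over {a, b, m}:
a | b | m | φ
-------------
F | F | F | F
T | F | F | F
F | T | F | F
T | T | F | F
F | F | T | F
T | F | T | T
F | T | T | F
T | T | T | F
Satisfying assignment at row 6: a=T, b=F, m=T gives T.

No, it is not a contradiction.


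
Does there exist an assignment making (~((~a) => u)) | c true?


Search for a satisfying assignment over {a, c, u}.
Try a=False, c=False, u=False: the formula evaluates to True.
A satisfying assignment exists.

Satisfiable.


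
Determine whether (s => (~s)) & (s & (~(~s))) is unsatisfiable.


Truth table over {s}:
s | φ
-----
False | False
True | False
Every row is false.

Yes, it is a contradiction.


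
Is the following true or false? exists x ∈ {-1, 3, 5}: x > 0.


Evaluate the predicate on each element: -1:False, 3:True, 5:True.
Witness x = 3 satisfies the predicate.

True


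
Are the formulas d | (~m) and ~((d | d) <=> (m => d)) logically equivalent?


Compare truth tables:
d | m | φ | ψ
-------------
False | False | True | True
True | False | True | False
False | True | False | False
True | True | True | False
They differ at row 2 (d=True, m=False): φ=True but ψ=False.

No, they are not logically equivalent.


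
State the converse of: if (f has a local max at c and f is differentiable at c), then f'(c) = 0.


The converse of (P → Q) is (Q → P). It is not in general equivalent to the original.
Here P = '(f has a local max at c and f is differentiable at c)' and Q = 'f'(c) = 0'.

If f'(c) = 0, then (f has a local max at c and f is differentiable at c).


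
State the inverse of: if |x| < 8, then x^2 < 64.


The inverse of (P → Q) is (¬P → ¬Q). It is equivalent to the converse, not to the original.
Here P = '|x| < 8' and Q = 'x^2 < 64'.

If not (|x| < 8), then not (x^2 < 64).


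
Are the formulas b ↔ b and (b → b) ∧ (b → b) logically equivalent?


Compare truth tables:
b | φ | ψ
---------
F | T | T
T | T | T
The columns φ and ψ agree on every row.

Yes, they are logically equivalent.


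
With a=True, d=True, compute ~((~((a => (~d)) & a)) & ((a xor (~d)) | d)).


Substitute a=True, d=True:
~d = False
a => (~d) = True => False = False
(a => (~d)) & a = False & True = False
~((a => (~d)) & a) = True
~d = False
a xor (~d) = True xor False = True
(a xor (~d)) | d = True | True = True
(~((a => (~d)) & a)) & ((a xor (~d)) | d) = True & True = True
~((~((a => (~d)) & a)) & ((a xor (~d)) | d)) = False

False


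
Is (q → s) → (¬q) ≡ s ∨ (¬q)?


Compare truth tables:
q | s | φ | ψ
-------------
F | F | T | T
T | F | T | F
F | T | T | T
T | T | F | T
They differ at row 2 (q=T, s=F): φ=T but ψ=F.

No, they are not logically equivalent.


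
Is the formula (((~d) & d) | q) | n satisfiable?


Search for a satisfying assignment over {d, n, q}.
Try d=False, n=True, q=False: the formula evaluates to True.
A satisfying assignment exists.

Satisfiable.


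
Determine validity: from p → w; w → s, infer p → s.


This matches the form of hypothetical syllogism: the conclusion follows in every model of the premises.

Valid.


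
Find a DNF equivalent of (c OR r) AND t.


Step 1: Distribute ∧ over ∨: (c ∨ r) ∧ t = (c ∧ t) ∨ (r ∧ t).

(c AND t) OR (r AND t)


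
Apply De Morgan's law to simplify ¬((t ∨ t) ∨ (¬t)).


De Morgan: the negation of a disjunction is the conjunction of the negations.
Distribute ¬ across ∨, flipping it to ∧, and negate each literal.

((¬t) ∧ (¬t)) ∧ t


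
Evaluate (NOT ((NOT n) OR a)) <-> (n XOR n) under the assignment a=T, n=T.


Substitute a=T, n=T:
NOT n = F
(NOT n) OR a = F OR T = T
NOT ((NOT n) OR a) = F
n XOR n = T XOR T = F
(NOT ((NOT n) OR a)) <-> (n XOR n) = F <-> F = T

T


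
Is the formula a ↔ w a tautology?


Build the truth table over {a, w}:
a | w | φ
---------
F | F | T
T | F | F
F | T | F
T | T | T
Counterexample at row 2: with a=T, w=F, the formula is F.

No, it is not a tautology.


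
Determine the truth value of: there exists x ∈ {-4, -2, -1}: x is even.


Evaluate the predicate on each element: -4:T, -2:T, -1:F.
Witness x = -4 satisfies the predicate.

T


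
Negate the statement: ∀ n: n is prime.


¬(∀ x: φ) = ∃ x: ¬φ, and ¬(∃ x: φ) = ∀ x: ¬φ.
Apply to the universal statement.

∃ n: ¬(n is prime)


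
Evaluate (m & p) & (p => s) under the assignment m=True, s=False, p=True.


Substitute m=True, s=False, p=True:
m & p = True & True = True
p => s = True => False = False
(m & p) & (p => s) = True & False = False

False


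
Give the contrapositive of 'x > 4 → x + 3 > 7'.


The contrapositive of (P → Q) is (¬Q → ¬P); it is logically equivalent to the original.
Here P = 'x > 4' and Q = 'x + 3 > 7'.

If not (x + 3 > 7), then not (x > 4).


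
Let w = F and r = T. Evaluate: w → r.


Implication is false only when antecedent is true and consequent is false.
Substitute: w=F, r=T.
F → T evaluates to T.

T


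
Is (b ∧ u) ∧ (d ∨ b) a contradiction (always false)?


Truth table over {b, d, u}:
b | d | u | φ
-------------
F | F | F | F
T | F | F | F
F | T | F | F
T | T | F | F
F | F | T | F
T | F | T | T
F | T | T | F
T | T | T | T
Satisfying assignment at row 6: b=T, d=F, u=T gives T.

No, it is not a contradiction.


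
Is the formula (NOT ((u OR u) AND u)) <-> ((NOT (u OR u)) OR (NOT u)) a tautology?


Build the truth table over {u}:
u | φ
-----
F | T
T | T
Every row evaluates to true.

Yes, it is a tautology.


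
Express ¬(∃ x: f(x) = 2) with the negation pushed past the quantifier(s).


¬(∀ x: φ) = ∃ x: ¬φ, and ¬(∃ x: φ) = ∀ x: ¬φ.
Apply to the existential statement.

∀ x: ¬(f(x) = 2)


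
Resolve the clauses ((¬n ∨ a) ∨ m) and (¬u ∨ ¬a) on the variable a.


The clauses contain complementary literals a and ¬a.
Resolution eliminates this pair and disjoins the remaining literals (merging duplicates).

((¬n ∨ m) ∨ ¬u)


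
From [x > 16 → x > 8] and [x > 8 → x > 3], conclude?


Hypothetical syllogism: from (P → Q) and (Q → R), infer (P → R).
Chain the two implications through the shared middle term 'x > 8'.

x > 16 → x > 3


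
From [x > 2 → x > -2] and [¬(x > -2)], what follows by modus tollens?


Modus tollens: from (P → Q) and ¬Q, infer ¬P.
Q = 'x > -2' is denied; since P → Q, P must also fail.

Not (x > 2).


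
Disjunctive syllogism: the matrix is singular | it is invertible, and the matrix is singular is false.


Disjunctive syllogism: from (P ∨ Q) and ¬P, infer Q.
One disjunct, 'the matrix is singular', is ruled out; the other must hold.

it is invertible


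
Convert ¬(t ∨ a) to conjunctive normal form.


Step 1: Apply De Morgan: ¬(t ∨ a) = ¬t ∧ ¬a.

(¬t) ∧ (¬a)


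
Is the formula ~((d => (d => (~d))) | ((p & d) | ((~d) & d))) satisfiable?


Search for a satisfying assignment over {d, p}.
Try d=True, p=False: the formula evaluates to True.
A satisfying assignment exists.

Satisfiable.


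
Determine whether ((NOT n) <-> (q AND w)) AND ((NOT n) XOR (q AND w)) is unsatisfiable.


Truth table over {n, q, w}:
n | q | w | φ
-------------
F | F | F | F
T | F | F | F
F | T | F | F
T | T | F | F
F | F | T | F
T | F | T | F
F | T | T | F
T | T | T | F
Every row is false.

Yes, it is a contradiction.


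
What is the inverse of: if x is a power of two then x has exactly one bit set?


The inverse of (P → Q) is (¬P → ¬Q). It is equivalent to the converse, not to the original.
Here P = 'x is a power of two' and Q = 'x has exactly one bit set'.

If not (x is a power of two), then not (x has exactly one bit set).


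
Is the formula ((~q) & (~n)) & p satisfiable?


Search for a satisfying assignment over {n, p, q}.
Try n=False, p=True, q=False: the formula evaluates to True.
A satisfying assignment exists.

Satisfiable.


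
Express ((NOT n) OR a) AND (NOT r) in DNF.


Step 1: Distribute ∧ over ∨: ((¬n) ∨ a) ∧ (¬r) = ((¬n) ∧ (¬r)) ∨ (a ∧ (¬r)).

((NOT n) AND (NOT r)) OR (a AND (NOT r))


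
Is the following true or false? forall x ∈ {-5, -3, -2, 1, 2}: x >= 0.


Evaluate the predicate on each element: -5:False, -3:False, -2:False, 1:True, 2:True.
Counterexample x = -5 fails the predicate.

False


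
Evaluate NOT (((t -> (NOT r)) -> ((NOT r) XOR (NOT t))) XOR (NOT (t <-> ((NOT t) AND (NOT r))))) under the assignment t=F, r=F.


Substitute t=F, r=F:
… (earlier sub-steps elided)
NOT t = T
(NOT r) XOR (NOT t) = T XOR T = F
(t -> (NOT r)) -> ((NOT r) XOR (NOT t)) = T -> F = F
NOT t = T
NOT r = T
(NOT t) AND (NOT r) = T AND T = T
t <-> ((NOT t) AND (NOT r)) = F <-> T = F
NOT (t <-> ((NOT t) AND (NOT r))) = T
((t -> (NOT r)) -> ((NOT r) XOR (NOT t))) XOR (NOT (t <-> ((NOT t) AND (NOT r)))) = F XOR T = T
NOT (((t -> (NOT r)) -> ((NOT r) XOR (NOT t))) XOR (NOT (t <-> ((NOT t) AND (NOT r))))) = F

F


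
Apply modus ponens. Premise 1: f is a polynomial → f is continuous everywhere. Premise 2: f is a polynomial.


Modus ponens: from (P → Q) and P, infer Q.
P = 'f is a polynomial' is asserted, and P → Q holds, so Q follows.

f is continuous everywhere.


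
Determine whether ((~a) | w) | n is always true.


Build the truth table over {a, n, w}:
a | n | w | φ
-------------
False | False | False | True
True | False | False | False
False | True | False | True
True | True | False | True
False | False | True | True
True | False | True | True
False | True | True | True
True | True | True | True
Counterexample at row 2: with a=True, n=False, w=False, the formula is False.

No, it is not a tautology.


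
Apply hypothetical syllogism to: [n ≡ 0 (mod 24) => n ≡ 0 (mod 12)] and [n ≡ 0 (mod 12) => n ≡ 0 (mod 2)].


Hypothetical syllogism: from (P → Q) and (Q → R), infer (P → R).
Chain the two implications through the shared middle term 'n ≡ 0 (mod 12)'.

n ≡ 0 (mod 24) => n ≡ 0 (mod 2)


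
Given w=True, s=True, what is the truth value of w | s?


Disjunction is false only when both operands are false.
Substitute: w=True, s=True.
True | True evaluates to True.

True


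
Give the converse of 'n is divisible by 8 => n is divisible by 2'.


The converse of (P → Q) is (Q → P). It is not in general equivalent to the original.
Here P = 'n is divisible by 8' and Q = 'n is divisible by 2'.

If n is divisible by 2, then n is divisible by 8.


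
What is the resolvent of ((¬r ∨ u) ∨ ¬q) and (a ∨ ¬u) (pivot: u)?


The clauses contain complementary literals u and ¬u.
Resolution eliminates this pair and disjoins the remaining literals (merging duplicates).

((¬q ∨ ¬r) ∨ a)


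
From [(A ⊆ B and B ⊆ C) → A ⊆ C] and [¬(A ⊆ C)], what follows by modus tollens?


Modus tollens: from (P → Q) and ¬Q, infer ¬P.
Q = 'A ⊆ C' is denied; since P → Q, P must also fail.

Not ((A ⊆ B and B ⊆ C)).


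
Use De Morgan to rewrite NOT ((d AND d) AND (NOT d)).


De Morgan: the negation of a conjunction is the disjunction of the negations.
Distribute NOT across AND, flipping it to OR, and negate each literal.

((NOT d) OR (NOT d)) OR d


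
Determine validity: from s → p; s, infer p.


This matches the form of modus ponens: the conclusion follows in every model of the premises.

Valid.


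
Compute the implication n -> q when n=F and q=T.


Implication is false only when antecedent is true and consequent is false.
Substitute: n=F, q=T.
F -> T evaluates to T.

T


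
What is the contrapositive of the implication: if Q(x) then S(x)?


The contrapositive of (P → Q) is (¬Q → ¬P); it is logically equivalent to the original.
Here P = 'Q(x)' and Q = 'S(x)'.

If not (S(x)), then not (Q(x)).


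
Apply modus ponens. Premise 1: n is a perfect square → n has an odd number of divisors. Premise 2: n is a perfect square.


Modus ponens: from (P → Q) and P, infer Q.
P = 'n is a perfect square' is asserted, and P → Q holds, so Q follows.

n has an odd number of divisors.


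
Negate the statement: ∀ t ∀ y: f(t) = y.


Negation flips each quantifier (∀↔∃) and negates the inner predicate.
¬(∀ t ∀ y: φ) = ∃ t ∃ y: ¬φ.

∃ t ∃ y: ¬(f(t) = y)


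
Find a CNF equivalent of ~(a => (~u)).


Step 1: Rewrite a → (¬u) as ¬a ∨ (¬u).
Step 2: Negate: ¬(¬a ∨ (¬u)) = a ∧ ¬(¬u) (De Morgan + double negation).
Step 3: Eliminate any double negations (¬¬X = X).

a & u


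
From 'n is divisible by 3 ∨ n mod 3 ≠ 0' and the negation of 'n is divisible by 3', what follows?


Disjunctive syllogism: from (P ∨ Q) and ¬P, infer Q.
One disjunct, 'n is divisible by 3', is ruled out; the other must hold.

n mod 3 ≠ 0


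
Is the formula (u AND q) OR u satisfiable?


Search for a satisfying assignment over {q, u}.
Try q=F, u=T: the formula evaluates to T.
A satisfying assignment exists.

Satisfiable.


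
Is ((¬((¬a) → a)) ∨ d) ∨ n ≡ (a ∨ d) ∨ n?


Compare truth tables:
a | d | n | φ | ψ
-----------------
F | F | F | T | F
T | F | F | F | T
F | T | F | T | T
T | T | F | T | T
F | F | T | T | T
T | F | T | T | T
F | T | T | T | T
T | T | T | T | T
They differ at row 1 (a=F, d=F, n=F): φ=T but ψ=F.

No, they are not logically equivalent.


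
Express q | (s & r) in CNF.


Step 1: Distribute ∨ over ∧: q ∨ (s ∧ r) = (q ∨ s) ∧ (q ∨ r).

(q | s) & (q | r)


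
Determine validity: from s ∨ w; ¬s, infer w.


This matches the form of disjunctive syllogism: the conclusion follows in every model of the premises.

Valid.


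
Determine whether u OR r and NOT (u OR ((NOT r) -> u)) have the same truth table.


Compare truth tables:
r | u | φ | ψ
-------------
F | F | F | T
T | F | T | F
F | T | T | F
T | T | T | F
They differ at row 1 (r=F, u=F): φ=F but ψ=T.

No, they are not logically equivalent.


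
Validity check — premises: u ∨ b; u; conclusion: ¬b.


This is affirming a disjunct (fallacy). There exist truth assignments where the premises are all true but the conclusion is false.

Invalid.


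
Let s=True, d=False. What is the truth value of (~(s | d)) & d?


Substitute s=True, d=False:
s | d = True | False = True
~(s | d) = False
(~(s | d)) & d = False & False = False

False


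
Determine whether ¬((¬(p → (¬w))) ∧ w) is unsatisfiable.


Truth table over {p, w}:
p | w | φ
---------
F | F | T
T | F | T
F | T | T
T | T | F
Satisfying assignment at row 1: p=F, w=F gives T.

No, it is not a contradiction.


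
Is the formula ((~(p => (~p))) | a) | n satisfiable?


Search for a satisfying assignment over {a, n, p}.
Try a=True, n=False, p=False: the formula evaluates to True.
A satisfying assignment exists.

Satisfiable.


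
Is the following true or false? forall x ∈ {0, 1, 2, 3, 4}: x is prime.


Evaluate the predicate on each element: 0:False, 1:False, 2:True, 3:True, 4:False.
Counterexample x = 0 fails the predicate.

False


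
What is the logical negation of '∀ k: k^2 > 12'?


¬(∀ x: φ) = ∃ x: ¬φ, and ¬(∃ x: φ) = ∀ x: ¬φ.
Apply to the universal statement.

∃ k: ¬(k^2 > 12)


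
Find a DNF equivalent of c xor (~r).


Step 1: c ⊕ (¬r) is true exactly when they disagree: (c ∧ ¬(¬r)) ∨ (¬c ∧ (¬r)).
Step 2: Eliminate any double negations (¬¬X = X).

(c & r) | ((~c) & (~r))


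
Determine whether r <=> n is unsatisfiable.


Truth table over {n, r}:
n | r | φ
---------
False | False | True
True | False | False
False | True | False
True | True | True
Satisfying assignment at row 1: n=False, r=False gives True.

No, it is not a contradiction.


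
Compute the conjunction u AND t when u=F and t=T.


Conjunction is true only when both operands are true.
Substitute: u=F, t=T.
F AND T evaluates to F.

F


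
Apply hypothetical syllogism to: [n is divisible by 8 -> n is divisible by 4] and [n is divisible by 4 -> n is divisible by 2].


Hypothetical syllogism: from (P → Q) and (Q → R), infer (P → R).
Chain the two implications through the shared middle term 'n is divisible by 4'.

n is divisible by 8 -> n is divisible by 2


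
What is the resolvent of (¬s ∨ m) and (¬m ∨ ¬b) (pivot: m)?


The clauses contain complementary literals m and ¬m.
Resolution eliminates this pair and disjoins the remaining literals (merging duplicates).

(¬s ∨ ¬b)


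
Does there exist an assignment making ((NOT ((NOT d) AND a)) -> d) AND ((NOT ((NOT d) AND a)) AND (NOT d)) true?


Check all 4 assignments over {a, d}:
a | d | φ
---------
F | F | F
T | F | F
F | T | F
T | T | F
No assignment makes the formula true.

Unsatisfiable.


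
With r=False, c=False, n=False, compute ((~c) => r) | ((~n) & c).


Substitute r=False, c=False, n=False:
~c = True
(~c) => r = True => False = False
~n = True
(~n) & c = True & False = False
((~c) => r) | ((~n) & c) = False | False = False

False


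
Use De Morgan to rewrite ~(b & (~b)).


De Morgan: the negation of a conjunction is the disjunction of the negations.
Distribute ~ across &, flipping it to |, and negate each literal.

(~b) | b


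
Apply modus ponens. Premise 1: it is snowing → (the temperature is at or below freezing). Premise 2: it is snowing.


Modus ponens: from (P → Q) and P, infer Q.
P = 'it is snowing' is asserted, and P → Q holds, so Q follows.

(the temperature is at or below freezing).


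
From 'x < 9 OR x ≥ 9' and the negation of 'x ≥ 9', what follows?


Disjunctive syllogism: from (P ∨ Q) and ¬P, infer Q.
One disjunct, 'x ≥ 9', is ruled out; the other must hold.

x < 9


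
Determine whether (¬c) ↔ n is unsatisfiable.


Truth table over {c, n}:
c | n | φ
---------
F | F | F
T | F | T
F | T | T
T | T | F
Satisfying assignment at row 2: c=T, n=F gives T.

No, it is not a contradiction.


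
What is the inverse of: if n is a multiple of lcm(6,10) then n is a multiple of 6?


The inverse of (P → Q) is (¬P → ¬Q). It is equivalent to the converse, not to the original.
Here P = 'n is a multiple of lcm(6,10)' and Q = 'n is a multiple of 6'.

If not (n is a multiple of lcm(6,10)), then not (n is a multiple of 6).


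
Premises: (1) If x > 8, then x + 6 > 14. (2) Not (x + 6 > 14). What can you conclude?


Modus tollens: from (P → Q) and ¬Q, infer ¬P.
Q = 'x + 6 > 14' is denied; since P → Q, P must also fail.

Not (x > 8).


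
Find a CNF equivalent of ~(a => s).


Step 1: Rewrite a → s as ¬a ∨ s.
Step 2: Negate: ¬(¬a ∨ s) = a ∧ ¬s (De Morgan + double negation).

a & (~s)


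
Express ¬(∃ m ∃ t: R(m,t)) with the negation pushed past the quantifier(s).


Negation flips each quantifier (∀↔∃) and negates the inner predicate.
¬(∃ m ∃ t: φ) = ∀ m ∀ t: ¬φ.

∀ m ∀ t: ¬(R(m,t))


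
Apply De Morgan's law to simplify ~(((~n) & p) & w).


De Morgan: the negation of a conjunction is the disjunction of the negations.
Distribute ~ across &, flipping it to |, and negate each literal.

(n | (~p)) | (~w)


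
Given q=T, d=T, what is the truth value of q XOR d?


Exclusive or is true when exactly one operand is true.
Substitute: q=T, d=T.
T XOR T evaluates to F.

F


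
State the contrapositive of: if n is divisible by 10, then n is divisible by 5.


The contrapositive of (P → Q) is (¬Q → ¬P); it is logically equivalent to the original.
Here P = 'n is divisible by 10' and Q = 'n is divisible by 5'.

If not (n is divisible by 5), then not (n is divisible by 10).


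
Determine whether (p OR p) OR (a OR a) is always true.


Build the truth table over {a, p}:
a | p | φ
---------
F | F | F
T | F | T
F | T | T
T | T | T
Counterexample at row 1: with a=F, p=F, the formula is F.

No, it is not a tautology.


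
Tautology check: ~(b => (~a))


Build the truth table over {a, b}:
a | b | φ
---------
False | False | False
True | False | False
False | True | False
True | True | True
Counterexample at row 1: with a=False, b=False, the formula is False.

No, it is not a tautology.


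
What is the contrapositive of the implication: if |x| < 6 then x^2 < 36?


The contrapositive of (P → Q) is (¬Q → ¬P); it is logically equivalent to the original.
Here P = '|x| < 6' and Q = 'x^2 < 36'.

If not (x^2 < 36), then not (|x| < 6).


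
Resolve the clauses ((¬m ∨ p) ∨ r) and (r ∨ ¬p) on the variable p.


The clauses contain complementary literals p and ¬p.
Resolution eliminates this pair and disjoins the remaining literals (merging duplicates).

(r ∨ ¬m)


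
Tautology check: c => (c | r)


Build the truth table over {c, r}:
c | r | φ
---------
False | False | True
True | False | True
False | True | True
True | True | True
Every row evaluates to true.

Yes, it is a tautology.


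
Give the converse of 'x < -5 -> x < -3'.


The converse of (P → Q) is (Q → P). It is not in general equivalent to the original.
Here P = 'x < -5' and Q = 'x < -3'.

If x < -3, then x < -5.


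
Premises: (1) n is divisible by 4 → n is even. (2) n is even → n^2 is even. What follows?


Hypothetical syllogism: from (P → Q) and (Q → R), infer (P → R).
Chain the two implications through the shared middle term 'n is even'.

n is divisible by 4 → n^2 is even


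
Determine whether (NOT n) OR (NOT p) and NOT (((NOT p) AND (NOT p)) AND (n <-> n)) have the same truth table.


Compare truth tables:
n | p | φ | ψ
-------------
F | F | T | F
T | F | T | F
F | T | T | T
T | T | F | T
They differ at row 1 (n=F, p=F): φ=T but ψ=F.

No, they are not logically equivalent.


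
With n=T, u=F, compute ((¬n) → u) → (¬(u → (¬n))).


Substitute n=T, u=F:
¬n = F
(¬n) → u = F → F = T
¬n = F
u → (¬n) = F → F = T
¬(u → (¬n)) = F
((¬n) → u) → (¬(u → (¬n))) = T → F = F

F


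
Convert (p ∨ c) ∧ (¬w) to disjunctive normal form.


Step 1: Distribute ∧ over ∨: (p ∨ c) ∧ (¬w) = (p ∧ (¬w)) ∨ (c ∧ (¬w)).

(p ∧ (¬w)) ∨ (c ∧ (¬w))


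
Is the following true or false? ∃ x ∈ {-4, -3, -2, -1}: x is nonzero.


Evaluate the predicate on each element: -4:T, -3:T, -2:T, -1:T.
Witness x = -4 satisfies the predicate.

T


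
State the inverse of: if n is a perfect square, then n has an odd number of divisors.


The inverse of (P → Q) is (¬P → ¬Q). It is equivalent to the converse, not to the original.
Here P = 'n is a perfect square' and Q = 'n has an odd number of divisors'.

If not (n is a perfect square), then not (n has an odd number of divisors).


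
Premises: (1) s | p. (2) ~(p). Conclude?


Disjunctive syllogism: from (P ∨ Q) and ¬P, infer Q.
One disjunct, 'p', is ruled out; the other must hold.

s


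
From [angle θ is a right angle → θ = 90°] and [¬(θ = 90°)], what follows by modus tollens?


Modus tollens: from (P → Q) and ¬Q, infer ¬P.
Q = 'θ = 90°' is denied; since P → Q, P must also fail.

Not (angle θ is a right angle).


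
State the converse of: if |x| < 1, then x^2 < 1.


The converse of (P → Q) is (Q → P). It is not in general equivalent to the original.
Here P = '|x| < 1' and Q = 'x^2 < 1'.

If x^2 < 1, then |x| < 1.


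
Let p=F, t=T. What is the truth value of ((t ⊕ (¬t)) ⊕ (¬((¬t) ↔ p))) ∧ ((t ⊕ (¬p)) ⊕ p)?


Substitute p=F, t=T:
¬t = F
t ⊕ (¬t) = T ⊕ F = T
¬t = F
(¬t) ↔ p = F ↔ F = T
¬((¬t) ↔ p) = F
(t ⊕ (¬t)) ⊕ (¬((¬t) ↔ p)) = T ⊕ F = T
¬p = T
t ⊕ (¬p) = T ⊕ T = F
(t ⊕ (¬p)) ⊕ p = F ⊕ F = F
((t ⊕ (¬t)) ⊕ (¬((¬t) ↔ p))) ∧ ((t ⊕ (¬p)) ⊕ p) = T ∧ F = F

F


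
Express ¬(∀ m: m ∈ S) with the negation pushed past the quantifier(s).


¬(∀ x: φ) = ∃ x: ¬φ, and ¬(∃ x: φ) = ∀ x: ¬φ.
Apply to the universal statement.

∃ m: ¬(m ∈ S)


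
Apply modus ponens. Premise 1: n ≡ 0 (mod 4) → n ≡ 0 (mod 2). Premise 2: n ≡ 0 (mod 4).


Modus ponens: from (P → Q) and P, infer Q.
P = 'n ≡ 0 (mod 4)' is asserted, and P → Q holds, so Q follows.

n ≡ 0 (mod 2).


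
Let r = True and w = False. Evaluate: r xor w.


Exclusive or is true when exactly one operand is true.
Substitute: r=True, w=False.
True xor False evaluates to True.

True


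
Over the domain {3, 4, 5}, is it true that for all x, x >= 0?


Evaluate the predicate on each element: 3:T, 4:T, 5:T.
Every element satisfies the predicate.

T


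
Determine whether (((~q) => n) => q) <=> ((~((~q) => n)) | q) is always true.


Build the truth table over {n, q}:
n | q | φ
---------
False | False | True
True | False | True
False | True | True
True | True | True
Every row evaluates to true.

Yes, it is a tautology.


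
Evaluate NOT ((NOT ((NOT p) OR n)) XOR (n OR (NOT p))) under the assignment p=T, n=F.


Substitute p=T, n=F:
NOT p = F
(NOT p) OR n = F OR F = F
NOT ((NOT p) OR n) = T
NOT p = F
n OR (NOT p) = F OR F = F
(NOT ((NOT p) OR n)) XOR (n OR (NOT p)) = T XOR F = T
NOT ((NOT ((NOT p) OR n)) XOR (n OR (NOT p))) = F

F


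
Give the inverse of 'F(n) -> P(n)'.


The inverse of (P → Q) is (¬P → ¬Q). It is equivalent to the converse, not to the original.
Here P = 'F(n)' and Q = 'P(n)'.

If not (F(n)), then not (P(n)).


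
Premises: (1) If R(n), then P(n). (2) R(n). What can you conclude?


Modus ponens: from (P → Q) and P, infer Q.
P = 'R(n)' is asserted, and P → Q holds, so Q follows.

P(n).


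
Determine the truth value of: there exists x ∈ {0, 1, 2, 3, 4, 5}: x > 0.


Evaluate the predicate on each element: 0:F, 1:T, 2:T, 3:T, 4:T, 5:T.
Witness x = 1 satisfies the predicate.

T


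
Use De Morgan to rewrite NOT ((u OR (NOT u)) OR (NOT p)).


De Morgan: the negation of a disjunction is the conjunction of the negations.
Distribute NOT across OR, flipping it to AND, and negate each literal.

((NOT u) AND u) AND p


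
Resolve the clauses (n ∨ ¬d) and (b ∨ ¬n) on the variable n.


The clauses contain complementary literals n and ¬n.
Resolution eliminates this pair and disjoins the remaining literals (merging duplicates).

(¬d ∨ b)


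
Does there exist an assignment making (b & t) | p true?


Search for a satisfying assignment over {b, p, t}.
Try b=False, p=True, t=False: the formula evaluates to True.
A satisfying assignment exists.

Satisfiable.


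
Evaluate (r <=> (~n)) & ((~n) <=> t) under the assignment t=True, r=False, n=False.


Substitute t=True, r=False, n=False:
~n = True
r <=> (~n) = False <=> True = False
~n = True
(~n) <=> t = True <=> True = True
(r <=> (~n)) & ((~n) <=> t) = False & True = False

False


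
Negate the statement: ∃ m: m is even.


¬(∀ x: φ) = ∃ x: ¬φ, and ¬(∃ x: φ) = ∀ x: ¬φ.
Apply to the existential statement.

∀ m: ¬(m is even)


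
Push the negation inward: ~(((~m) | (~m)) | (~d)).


De Morgan: the negation of a disjunction is the conjunction of the negations.
Distribute ~ across |, flipping it to &, and negate each literal.

(m & m) & d


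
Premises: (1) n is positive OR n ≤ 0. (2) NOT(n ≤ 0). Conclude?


Disjunctive syllogism: from (P ∨ Q) and ¬P, infer Q.
One disjunct, 'n ≤ 0', is ruled out; the other must hold.

n is positive
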